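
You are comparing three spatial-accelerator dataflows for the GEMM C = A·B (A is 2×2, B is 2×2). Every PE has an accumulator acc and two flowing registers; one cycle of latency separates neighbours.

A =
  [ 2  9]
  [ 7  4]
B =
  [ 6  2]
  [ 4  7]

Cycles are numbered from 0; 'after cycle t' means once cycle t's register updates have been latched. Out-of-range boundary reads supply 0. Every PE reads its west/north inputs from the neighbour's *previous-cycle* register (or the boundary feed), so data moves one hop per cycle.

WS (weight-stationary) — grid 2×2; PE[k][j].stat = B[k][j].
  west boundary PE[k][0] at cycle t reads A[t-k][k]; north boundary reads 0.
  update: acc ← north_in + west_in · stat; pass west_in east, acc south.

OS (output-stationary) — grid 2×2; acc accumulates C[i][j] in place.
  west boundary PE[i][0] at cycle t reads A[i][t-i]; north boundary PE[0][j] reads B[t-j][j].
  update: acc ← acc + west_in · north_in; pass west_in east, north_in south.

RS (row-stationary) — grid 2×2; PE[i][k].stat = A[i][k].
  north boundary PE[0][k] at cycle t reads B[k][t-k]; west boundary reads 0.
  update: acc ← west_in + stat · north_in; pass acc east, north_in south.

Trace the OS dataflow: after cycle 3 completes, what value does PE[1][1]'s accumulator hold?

OS 2×2: PE[1][1] cycle-by-cycle (with neighbour feeds):
  @0  [0,1]  acc 0  |  →0  ↓0
  @0  [1,0]  acc 0  |  →0  ↓0
  @0  [1,1]  acc 0  |  →0  ↓0
  @1  [0,1]  acc 4  |  →2  ↓2
  @1  [1,0]  acc 42  |  →7  ↓6
  @1  [1,1]  acc 0  |  →0  ↓0
  @2  [0,1]  acc 67  |  →9  ↓7
  @2  [1,0]  acc 58  |  →4  ↓4
  @2  [1,1]  acc 14  |  →7  ↓2
  @3  [0,1]  acc 67  |  →0  ↓0
  @3  [1,0]  acc 58  |  →0  ↓0
  @3  [1,1]  acc 42  |  →4  ↓7

PE[1][1].acc = 42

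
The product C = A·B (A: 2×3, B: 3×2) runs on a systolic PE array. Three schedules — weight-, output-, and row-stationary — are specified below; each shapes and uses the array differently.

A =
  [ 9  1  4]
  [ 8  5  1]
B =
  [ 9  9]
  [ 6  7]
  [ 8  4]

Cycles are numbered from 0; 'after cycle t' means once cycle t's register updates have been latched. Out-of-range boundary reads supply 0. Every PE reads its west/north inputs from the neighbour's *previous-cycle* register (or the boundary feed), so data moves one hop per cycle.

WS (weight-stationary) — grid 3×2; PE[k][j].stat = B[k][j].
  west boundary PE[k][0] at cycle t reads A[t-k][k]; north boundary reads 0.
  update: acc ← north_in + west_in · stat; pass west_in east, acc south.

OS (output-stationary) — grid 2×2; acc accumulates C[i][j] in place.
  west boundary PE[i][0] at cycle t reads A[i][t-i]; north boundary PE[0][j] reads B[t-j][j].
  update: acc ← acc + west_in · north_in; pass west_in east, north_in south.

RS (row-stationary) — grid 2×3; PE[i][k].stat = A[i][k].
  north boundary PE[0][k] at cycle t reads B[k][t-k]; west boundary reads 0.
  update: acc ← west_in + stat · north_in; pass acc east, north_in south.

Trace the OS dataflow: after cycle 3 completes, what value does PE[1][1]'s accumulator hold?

Tracing OS — 2×2 array, target PE[1][1]:
  t=0 PE[0][1]: acc=0 h=0 v=0
  t=0 PE[1][0]: acc=0 h=0 v=0
  t=0 PE[1][1]: acc=0 h=0 v=0
  t=1 PE[0][1]: acc=81 h=9 v=9
  t=1 PE[1][0]: acc=72 h=8 v=9
  t=1 PE[1][1]: acc=0 h=0 v=0
  t=2 PE[0][1]: acc=88 h=1 v=7
  t=2 PE[1][0]: acc=102 h=5 v=6
  t=2 PE[1][1]: acc=72 h=8 v=9
  t=3 PE[0][1]: acc=104 h=4 v=4
  t=3 PE[1][0]: acc=110 h=1 v=8
  t=3 PE[1][1]: acc=107 h=5 v=7

PE[1][1].acc = 107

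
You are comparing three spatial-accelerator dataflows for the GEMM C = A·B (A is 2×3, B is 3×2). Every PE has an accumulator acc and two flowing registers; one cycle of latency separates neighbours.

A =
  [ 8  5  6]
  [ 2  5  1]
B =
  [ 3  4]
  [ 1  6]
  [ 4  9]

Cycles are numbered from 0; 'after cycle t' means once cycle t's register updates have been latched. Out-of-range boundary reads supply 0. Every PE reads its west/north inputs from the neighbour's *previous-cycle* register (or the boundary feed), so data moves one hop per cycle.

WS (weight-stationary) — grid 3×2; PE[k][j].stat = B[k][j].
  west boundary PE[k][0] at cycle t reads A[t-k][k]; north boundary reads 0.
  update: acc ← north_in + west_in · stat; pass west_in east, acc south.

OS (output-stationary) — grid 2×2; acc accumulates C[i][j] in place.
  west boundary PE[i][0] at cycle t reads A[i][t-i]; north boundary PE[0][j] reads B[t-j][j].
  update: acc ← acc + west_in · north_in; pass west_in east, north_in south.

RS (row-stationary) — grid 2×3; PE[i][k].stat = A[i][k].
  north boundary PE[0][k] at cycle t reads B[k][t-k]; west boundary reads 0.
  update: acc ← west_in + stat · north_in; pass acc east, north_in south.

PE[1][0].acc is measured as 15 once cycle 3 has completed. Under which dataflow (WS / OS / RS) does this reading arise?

dataflow = OS

— WS: 3×2; PE[1][0] trace:
  step 0 · PE1,0: acc=0; fwd→0 fwd↓0
  step 1 · PE1,0: acc=29; fwd→5 fwd↓29
  step 2 · PE1,0: acc=11; fwd→5 fwd↓11
  step 3 · PE1,0: acc=0; fwd→0 fwd↓0
— OS: 2×2; PE[1][0] trace:
  step 0 · PE1,0: acc=0; fwd→0 fwd↓0
  step 1 · PE1,0: acc=6; fwd→2 fwd↓3
  step 2 · PE1,0: acc=11; fwd→5 fwd↓1
  step 3 · PE1,0: acc=15; fwd→1 fwd↓4
— RS: 2×3; PE[1][0] trace:
  step 0 · PE1,0: acc=0; fwd→0 fwd↓0
  step 1 · PE1,0: acc=6; fwd→6 fwd↓3
  step 2 · PE1,0: acc=8; fwd→8 fwd↓4
  step 3 · PE1,0: acc=0; fwd→0 fwd↓0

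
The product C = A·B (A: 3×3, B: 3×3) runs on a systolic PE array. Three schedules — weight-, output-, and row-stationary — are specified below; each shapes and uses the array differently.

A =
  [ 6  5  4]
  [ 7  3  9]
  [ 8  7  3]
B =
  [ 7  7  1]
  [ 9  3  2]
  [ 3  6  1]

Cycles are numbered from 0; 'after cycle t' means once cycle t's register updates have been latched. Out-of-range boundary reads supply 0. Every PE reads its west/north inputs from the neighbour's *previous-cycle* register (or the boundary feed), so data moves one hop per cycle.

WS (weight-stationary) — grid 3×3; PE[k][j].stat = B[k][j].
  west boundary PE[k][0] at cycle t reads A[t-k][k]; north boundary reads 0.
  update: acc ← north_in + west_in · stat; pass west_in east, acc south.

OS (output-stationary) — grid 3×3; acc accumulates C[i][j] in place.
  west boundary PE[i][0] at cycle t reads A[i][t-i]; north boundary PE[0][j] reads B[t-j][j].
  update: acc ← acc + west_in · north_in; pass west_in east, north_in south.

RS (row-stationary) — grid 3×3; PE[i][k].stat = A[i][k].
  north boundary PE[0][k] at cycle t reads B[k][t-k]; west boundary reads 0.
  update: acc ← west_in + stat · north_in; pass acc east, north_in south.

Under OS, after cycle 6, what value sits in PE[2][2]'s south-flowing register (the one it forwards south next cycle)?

OS (3×3). Following PE[2][2] plus its west/north inputs:
  t=0 PE[1][2]: acc=0 h=0 v=0
  t=0 PE[2][1]: acc=0 h=0 v=0
  t=0 PE[2][2]: acc=0 h=0 v=0
  t=1 PE[1][2]: acc=0 h=0 v=0
  t=1 PE[2][1]: acc=0 h=0 v=0
  t=1 PE[2][2]: acc=0 h=0 v=0
  t=2 PE[1][2]: acc=0 h=0 v=0
  t=2 PE[2][1]: acc=0 h=0 v=0
  t=2 PE[2][2]: acc=0 h=0 v=0
  t=3 PE[1][2]: acc=7 h=7 v=1
  t=3 PE[2][1]: acc=56 h=8 v=7
  t=3 PE[2][2]: acc=0 h=0 v=0
  t=4 PE[1][2]: acc=13 h=3 v=2
  t=4 PE[2][1]: acc=77 h=7 v=3
  t=4 PE[2][2]: acc=8 h=8 v=1
  t=5 PE[1][2]: acc=22 h=9 v=1
  t=5 PE[2][1]: acc=95 h=3 v=6
  t=5 PE[2][2]: acc=22 h=7 v=2
  t=6 PE[1][2]: acc=22 h=0 v=0
  t=6 PE[2][1]: acc=95 h=0 v=0
  t=6 PE[2][2]: acc=25 h=3 v=1

register = 1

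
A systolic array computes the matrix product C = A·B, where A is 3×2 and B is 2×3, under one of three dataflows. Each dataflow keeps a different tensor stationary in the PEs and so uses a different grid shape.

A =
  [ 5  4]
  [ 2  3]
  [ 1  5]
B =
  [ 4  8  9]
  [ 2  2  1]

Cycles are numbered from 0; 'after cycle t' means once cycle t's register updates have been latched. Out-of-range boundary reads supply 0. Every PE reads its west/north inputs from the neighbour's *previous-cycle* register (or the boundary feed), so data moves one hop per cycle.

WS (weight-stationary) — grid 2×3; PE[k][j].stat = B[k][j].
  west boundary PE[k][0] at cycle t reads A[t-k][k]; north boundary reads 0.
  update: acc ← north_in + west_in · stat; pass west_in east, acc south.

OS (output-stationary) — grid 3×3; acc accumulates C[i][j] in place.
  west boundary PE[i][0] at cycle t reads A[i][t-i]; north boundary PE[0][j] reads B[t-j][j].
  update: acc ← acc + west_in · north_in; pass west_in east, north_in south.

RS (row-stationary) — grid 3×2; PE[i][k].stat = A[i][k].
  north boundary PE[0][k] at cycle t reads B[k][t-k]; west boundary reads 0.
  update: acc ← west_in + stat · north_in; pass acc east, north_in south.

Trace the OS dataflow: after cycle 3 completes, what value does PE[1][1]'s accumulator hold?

Tracing OS — 3×3 array, target PE[1][1]:
  @0  [0,1]  acc 0  |  →0  ↓0
  @0  [1,0]  acc 0  |  →0  ↓0
  @0  [1,1]  acc 0  |  →0  ↓0
  @1  [0,1]  acc 40  |  →5  ↓8
  @1  [1,0]  acc 8  |  →2  ↓4
  @1  [1,1]  acc 0  |  →0  ↓0
  @2  [0,1]  acc 48  |  →4  ↓2
  @2  [1,0]  acc 14  |  →3  ↓2
  @2  [1,1]  acc 16  |  →2  ↓8
  @3  [0,1]  acc 48  |  →0  ↓0
  @3  [1,0]  acc 14  |  →0  ↓0
  @3  [1,1]  acc 22  |  →3  ↓2

PE[1][1].acc = 22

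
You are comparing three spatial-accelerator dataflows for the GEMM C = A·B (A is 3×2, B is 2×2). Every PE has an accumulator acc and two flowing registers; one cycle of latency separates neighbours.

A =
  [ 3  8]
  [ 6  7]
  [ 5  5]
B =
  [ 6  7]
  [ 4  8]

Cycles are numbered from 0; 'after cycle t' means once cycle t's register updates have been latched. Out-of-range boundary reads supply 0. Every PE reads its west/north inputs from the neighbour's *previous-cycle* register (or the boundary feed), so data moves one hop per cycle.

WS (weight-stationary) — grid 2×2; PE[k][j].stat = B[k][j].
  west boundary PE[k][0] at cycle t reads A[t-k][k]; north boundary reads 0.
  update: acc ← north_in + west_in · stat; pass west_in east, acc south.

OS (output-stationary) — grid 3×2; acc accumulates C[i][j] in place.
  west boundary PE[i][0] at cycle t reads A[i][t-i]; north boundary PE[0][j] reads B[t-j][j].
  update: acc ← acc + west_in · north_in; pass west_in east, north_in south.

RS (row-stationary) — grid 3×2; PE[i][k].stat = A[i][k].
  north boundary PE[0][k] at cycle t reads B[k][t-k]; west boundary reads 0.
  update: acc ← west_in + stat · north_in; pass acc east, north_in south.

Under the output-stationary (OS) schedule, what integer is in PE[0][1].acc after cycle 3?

PE[0][1].acc = 85

OS 3×2: PE[0][1] cycle-by-cycle (with neighbour feeds):
  0: (0,0).acc=18  regs=<3,6>
  0: (0,1).acc=0  regs=<0,0>
  1: (0,0).acc=50  regs=<8,4>
  1: (0,1).acc=21  regs=<3,7>
  2: (0,0).acc=50  regs=<0,0>
  2: (0,1).acc=85  regs=<8,8>
  3: (0,0).acc=50  regs=<0,0>
  3: (0,1).acc=85  regs=<0,0>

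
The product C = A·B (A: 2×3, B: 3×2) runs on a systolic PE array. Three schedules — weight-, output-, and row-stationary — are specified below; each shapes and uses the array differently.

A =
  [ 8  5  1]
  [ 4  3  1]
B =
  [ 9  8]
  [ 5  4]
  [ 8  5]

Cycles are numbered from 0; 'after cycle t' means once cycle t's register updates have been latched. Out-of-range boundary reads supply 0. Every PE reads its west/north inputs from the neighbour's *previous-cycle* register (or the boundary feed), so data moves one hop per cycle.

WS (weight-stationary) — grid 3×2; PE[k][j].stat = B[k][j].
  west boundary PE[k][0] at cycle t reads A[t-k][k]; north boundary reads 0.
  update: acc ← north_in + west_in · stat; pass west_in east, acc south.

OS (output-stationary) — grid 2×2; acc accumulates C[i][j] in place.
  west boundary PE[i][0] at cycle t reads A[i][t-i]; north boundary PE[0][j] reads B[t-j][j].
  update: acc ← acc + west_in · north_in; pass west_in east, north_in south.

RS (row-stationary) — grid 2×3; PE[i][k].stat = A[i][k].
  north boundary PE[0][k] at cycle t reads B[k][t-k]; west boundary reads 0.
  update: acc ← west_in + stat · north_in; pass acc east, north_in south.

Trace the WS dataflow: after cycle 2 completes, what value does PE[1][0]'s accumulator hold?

PE[1][0].acc = 51

WS (3×2). Following PE[1][0] plus its west/north inputs:
  cycle 0: PE[0][0] → acc 72, east 8, south 72
  cycle 0: PE[1][0] → acc 0, east 0, south 0
  cycle 1: PE[0][0] → acc 36, east 4, south 36
  cycle 1: PE[1][0] → acc 97, east 5, south 97
  cycle 2: PE[0][0] → acc 0, east 0, south 0
  cycle 2: PE[1][0] → acc 51, east 3, south 51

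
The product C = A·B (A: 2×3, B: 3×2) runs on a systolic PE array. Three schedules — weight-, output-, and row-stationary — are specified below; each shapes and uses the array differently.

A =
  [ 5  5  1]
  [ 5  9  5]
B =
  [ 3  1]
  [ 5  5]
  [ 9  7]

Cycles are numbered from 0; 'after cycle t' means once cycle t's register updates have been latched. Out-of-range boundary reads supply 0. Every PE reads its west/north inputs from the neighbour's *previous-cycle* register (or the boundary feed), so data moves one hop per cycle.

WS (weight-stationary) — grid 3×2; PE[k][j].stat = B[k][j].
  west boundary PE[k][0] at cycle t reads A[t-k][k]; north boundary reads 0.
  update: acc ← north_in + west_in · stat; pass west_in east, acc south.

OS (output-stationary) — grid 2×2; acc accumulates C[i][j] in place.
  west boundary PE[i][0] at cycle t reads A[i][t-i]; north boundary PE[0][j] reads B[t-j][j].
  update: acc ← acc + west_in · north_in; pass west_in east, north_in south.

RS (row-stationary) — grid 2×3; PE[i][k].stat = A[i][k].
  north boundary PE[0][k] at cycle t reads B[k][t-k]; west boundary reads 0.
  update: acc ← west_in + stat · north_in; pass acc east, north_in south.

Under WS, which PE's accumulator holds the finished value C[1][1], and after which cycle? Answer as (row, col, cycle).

(row, col, cycle) = (2, 1, 4)

WS — PE[2][1] is where C[1][1] collects:
  after 0 — PE[2][1] acc=0, pass-E 0, pass-S 0
  after 1 — PE[2][1] acc=0, pass-E 0, pass-S 0
  after 2 — PE[2][1] acc=0, pass-E 0, pass-S 0
  after 3 — PE[2][1] acc=37, pass-E 1, pass-S 37
  after 4 — PE[2][1] acc=85, pass-E 5, pass-S 85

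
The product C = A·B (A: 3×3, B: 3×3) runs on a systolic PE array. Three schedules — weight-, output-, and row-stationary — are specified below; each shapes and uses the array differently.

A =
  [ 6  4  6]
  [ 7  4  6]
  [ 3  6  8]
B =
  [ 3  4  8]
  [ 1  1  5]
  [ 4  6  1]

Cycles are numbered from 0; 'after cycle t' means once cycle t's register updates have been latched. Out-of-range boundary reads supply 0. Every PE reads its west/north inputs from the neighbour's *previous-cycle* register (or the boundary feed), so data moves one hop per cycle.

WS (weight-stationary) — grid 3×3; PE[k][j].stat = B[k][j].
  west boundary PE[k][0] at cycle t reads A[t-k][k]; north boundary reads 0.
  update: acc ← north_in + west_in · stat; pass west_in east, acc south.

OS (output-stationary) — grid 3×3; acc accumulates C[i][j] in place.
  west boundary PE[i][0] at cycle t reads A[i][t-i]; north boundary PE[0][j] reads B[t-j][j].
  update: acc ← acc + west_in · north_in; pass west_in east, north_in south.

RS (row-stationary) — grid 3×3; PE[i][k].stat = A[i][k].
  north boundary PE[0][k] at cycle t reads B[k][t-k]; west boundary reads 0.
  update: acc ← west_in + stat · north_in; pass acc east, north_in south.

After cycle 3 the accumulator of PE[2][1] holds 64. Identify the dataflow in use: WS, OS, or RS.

dataflow = WS

WS [3×3] PE[2][1] across cycles:
  0: (2,1).acc=0  regs=<0,0>
  1: (2,1).acc=0  regs=<0,0>
  2: (2,1).acc=0  regs=<0,0>
  3: (2,1).acc=64  regs=<6,64>
OS [3×3] PE[2][1] across cycles:
  0: (2,1).acc=0  regs=<0,0>
  1: (2,1).acc=0  regs=<0,0>
  2: (2,1).acc=0  regs=<0,0>
  3: (2,1).acc=12  regs=<3,4>
RS [3×3] PE[2][1] across cycles:
  0: (2,1).acc=0  regs=<0,0>
  1: (2,1).acc=0  regs=<0,0>
  2: (2,1).acc=0  regs=<0,0>
  3: (2,1).acc=15  regs=<15,1>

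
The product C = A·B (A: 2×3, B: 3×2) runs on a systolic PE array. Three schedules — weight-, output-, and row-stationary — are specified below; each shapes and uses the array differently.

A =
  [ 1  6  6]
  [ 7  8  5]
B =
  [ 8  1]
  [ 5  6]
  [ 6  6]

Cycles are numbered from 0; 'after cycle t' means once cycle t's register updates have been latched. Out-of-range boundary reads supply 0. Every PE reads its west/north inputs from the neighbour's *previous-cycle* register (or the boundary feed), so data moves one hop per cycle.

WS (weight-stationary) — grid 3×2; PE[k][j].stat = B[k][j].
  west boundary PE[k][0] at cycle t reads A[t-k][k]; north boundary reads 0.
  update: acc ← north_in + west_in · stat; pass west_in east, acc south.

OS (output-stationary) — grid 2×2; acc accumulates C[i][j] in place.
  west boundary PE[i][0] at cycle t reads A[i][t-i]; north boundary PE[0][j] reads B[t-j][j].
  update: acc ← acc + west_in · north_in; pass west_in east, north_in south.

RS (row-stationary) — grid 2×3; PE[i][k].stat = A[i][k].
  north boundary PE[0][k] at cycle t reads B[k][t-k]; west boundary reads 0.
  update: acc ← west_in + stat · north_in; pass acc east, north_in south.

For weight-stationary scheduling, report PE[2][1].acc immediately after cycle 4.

PE[2][1].acc = 85

WS on a 3×2 grid — tracing PE[2][1] and its feeders:
  step 0 · PE1,1: acc=0; fwd→0 fwd↓0
  step 0 · PE2,0: acc=0; fwd→0 fwd↓0
  step 0 · PE2,1: acc=0; fwd→0 fwd↓0
  step 1 · PE1,1: acc=0; fwd→0 fwd↓0
  step 1 · PE2,0: acc=0; fwd→0 fwd↓0
  step 1 · PE2,1: acc=0; fwd→0 fwd↓0
  step 2 · PE1,1: acc=37; fwd→6 fwd↓37
  step 2 · PE2,0: acc=74; fwd→6 fwd↓74
  step 2 · PE2,1: acc=0; fwd→0 fwd↓0
  step 3 · PE1,1: acc=55; fwd→8 fwd↓55
  step 3 · PE2,0: acc=126; fwd→5 fwd↓126
  step 3 · PE2,1: acc=73; fwd→6 fwd↓73
  step 4 · PE1,1: acc=0; fwd→0 fwd↓0
  step 4 · PE2,0: acc=0; fwd→0 fwd↓0
  step 4 · PE2,1: acc=85; fwd→5 fwd↓85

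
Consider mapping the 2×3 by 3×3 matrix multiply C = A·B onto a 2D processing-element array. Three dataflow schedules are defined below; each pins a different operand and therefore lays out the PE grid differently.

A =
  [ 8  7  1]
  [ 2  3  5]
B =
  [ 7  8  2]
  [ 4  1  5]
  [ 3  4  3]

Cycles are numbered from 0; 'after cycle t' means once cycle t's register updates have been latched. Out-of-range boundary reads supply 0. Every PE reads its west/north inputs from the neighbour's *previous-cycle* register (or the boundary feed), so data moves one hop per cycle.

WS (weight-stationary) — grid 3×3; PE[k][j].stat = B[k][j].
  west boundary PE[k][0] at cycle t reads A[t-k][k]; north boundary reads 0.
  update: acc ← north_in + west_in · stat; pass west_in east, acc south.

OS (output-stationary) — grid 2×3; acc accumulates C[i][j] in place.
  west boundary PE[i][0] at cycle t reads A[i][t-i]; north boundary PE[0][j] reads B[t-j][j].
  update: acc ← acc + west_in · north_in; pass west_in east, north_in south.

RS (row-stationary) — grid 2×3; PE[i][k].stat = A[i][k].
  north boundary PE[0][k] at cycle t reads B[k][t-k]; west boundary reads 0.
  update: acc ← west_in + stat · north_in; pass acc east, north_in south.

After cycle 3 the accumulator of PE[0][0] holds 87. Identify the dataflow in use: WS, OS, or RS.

WS [3×3] PE[0][0] across cycles:
  0: (0,0).acc=56  regs=<8,56>
  1: (0,0).acc=14  regs=<2,14>
  2: (0,0).acc=0  regs=<0,0>
  3: (0,0).acc=0  regs=<0,0>
OS [2×3] PE[0][0] across cycles:
  0: (0,0).acc=56  regs=<8,7>
  1: (0,0).acc=84  regs=<7,4>
  2: (0,0).acc=87  regs=<1,3>
  3: (0,0).acc=87  regs=<0,0>
RS [2×3] PE[0][0] across cycles:
  0: (0,0).acc=56  regs=<56,7>
  1: (0,0).acc=64  regs=<64,8>
  2: (0,0).acc=16  regs=<16,2>
  3: (0,0).acc=0  regs=<0,0>

dataflow = OS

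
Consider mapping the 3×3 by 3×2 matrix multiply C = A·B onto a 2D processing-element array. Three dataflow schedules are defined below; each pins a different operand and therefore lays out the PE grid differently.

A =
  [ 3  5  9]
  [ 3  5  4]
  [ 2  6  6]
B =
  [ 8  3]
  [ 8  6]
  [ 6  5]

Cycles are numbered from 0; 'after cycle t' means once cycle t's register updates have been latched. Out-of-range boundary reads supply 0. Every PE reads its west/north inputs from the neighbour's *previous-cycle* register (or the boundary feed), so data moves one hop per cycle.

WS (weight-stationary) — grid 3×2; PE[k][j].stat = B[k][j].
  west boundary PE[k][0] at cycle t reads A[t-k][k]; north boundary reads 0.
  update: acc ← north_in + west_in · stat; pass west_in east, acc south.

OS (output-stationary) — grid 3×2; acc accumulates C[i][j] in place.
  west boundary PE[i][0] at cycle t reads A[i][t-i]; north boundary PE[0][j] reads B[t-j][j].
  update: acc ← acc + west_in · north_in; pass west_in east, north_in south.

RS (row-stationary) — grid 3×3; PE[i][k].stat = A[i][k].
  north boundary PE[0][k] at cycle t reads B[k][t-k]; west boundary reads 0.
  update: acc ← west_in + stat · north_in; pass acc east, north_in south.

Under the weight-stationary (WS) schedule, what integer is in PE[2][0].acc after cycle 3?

Tracing WS — 3×2 array, target PE[2][0]:
  step 0 · PE1,0: acc=0; fwd→0 fwd↓0
  step 0 · PE2,0: acc=0; fwd→0 fwd↓0
  step 1 · PE1,0: acc=64; fwd→5 fwd↓64
  step 1 · PE2,0: acc=0; fwd→0 fwd↓0
  step 2 · PE1,0: acc=64; fwd→5 fwd↓64
  step 2 · PE2,0: acc=118; fwd→9 fwd↓118
  step 3 · PE1,0: acc=64; fwd→6 fwd↓64
  step 3 · PE2,0: acc=88; fwd→4 fwd↓88

PE[2][0].acc = 88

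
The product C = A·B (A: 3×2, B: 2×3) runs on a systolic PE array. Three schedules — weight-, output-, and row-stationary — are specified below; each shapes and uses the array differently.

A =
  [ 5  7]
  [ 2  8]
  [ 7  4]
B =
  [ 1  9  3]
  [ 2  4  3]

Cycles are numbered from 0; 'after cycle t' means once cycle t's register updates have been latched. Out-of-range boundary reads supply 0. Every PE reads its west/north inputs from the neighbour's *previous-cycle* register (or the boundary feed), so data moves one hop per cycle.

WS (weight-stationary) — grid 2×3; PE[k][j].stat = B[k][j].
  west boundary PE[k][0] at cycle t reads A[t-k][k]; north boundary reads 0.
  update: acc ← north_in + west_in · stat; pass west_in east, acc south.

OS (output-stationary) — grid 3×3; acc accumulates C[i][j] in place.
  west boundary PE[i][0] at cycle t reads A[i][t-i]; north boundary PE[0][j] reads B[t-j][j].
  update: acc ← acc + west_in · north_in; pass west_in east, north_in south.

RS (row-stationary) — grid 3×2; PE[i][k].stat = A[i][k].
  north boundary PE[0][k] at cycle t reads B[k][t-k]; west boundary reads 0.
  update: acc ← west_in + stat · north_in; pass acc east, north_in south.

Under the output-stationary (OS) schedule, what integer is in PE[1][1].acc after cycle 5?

Tracing OS — 3×3 array, target PE[1][1]:
  @0  [0,1]  acc 0  |  →0  ↓0
  @0  [1,0]  acc 0  |  →0  ↓0
  @0  [1,1]  acc 0  |  →0  ↓0
  @1  [0,1]  acc 45  |  →5  ↓9
  @1  [1,0]  acc 2  |  →2  ↓1
  @1  [1,1]  acc 0  |  →0  ↓0
  @2  [0,1]  acc 73  |  →7  ↓4
  @2  [1,0]  acc 18  |  →8  ↓2
  @2  [1,1]  acc 18  |  →2  ↓9
  @3  [0,1]  acc 73  |  →0  ↓0
  @3  [1,0]  acc 18  |  →0  ↓0
  @3  [1,1]  acc 50  |  →8  ↓4
  @4  [0,1]  acc 73  |  →0  ↓0
  @4  [1,0]  acc 18  |  →0  ↓0
  @4  [1,1]  acc 50  |  →0  ↓0
  @5  [0,1]  acc 73  |  →0  ↓0
  @5  [1,0]  acc 18  |  →0  ↓0
  @5  [1,1]  acc 50  |  →0  ↓0

PE[1][1].acc = 50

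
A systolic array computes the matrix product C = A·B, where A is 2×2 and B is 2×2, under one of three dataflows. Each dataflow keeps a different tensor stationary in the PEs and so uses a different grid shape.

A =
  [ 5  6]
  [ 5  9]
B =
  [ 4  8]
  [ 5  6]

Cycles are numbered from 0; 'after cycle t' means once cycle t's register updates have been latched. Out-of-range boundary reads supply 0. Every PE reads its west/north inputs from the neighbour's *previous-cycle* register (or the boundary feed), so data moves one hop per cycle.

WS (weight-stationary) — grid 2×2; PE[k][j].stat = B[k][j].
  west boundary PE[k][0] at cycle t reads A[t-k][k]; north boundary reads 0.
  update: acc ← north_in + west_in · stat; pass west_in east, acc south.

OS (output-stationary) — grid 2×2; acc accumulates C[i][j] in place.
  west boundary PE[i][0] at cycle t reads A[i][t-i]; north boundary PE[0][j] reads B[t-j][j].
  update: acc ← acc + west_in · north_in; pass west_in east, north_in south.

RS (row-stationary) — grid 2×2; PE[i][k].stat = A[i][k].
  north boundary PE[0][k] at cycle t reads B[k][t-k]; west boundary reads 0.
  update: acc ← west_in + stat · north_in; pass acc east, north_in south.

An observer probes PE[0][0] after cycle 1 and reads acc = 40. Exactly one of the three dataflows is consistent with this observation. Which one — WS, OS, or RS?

— WS: 2×2; PE[0][0] trace:
  t=0 PE[0][0]: acc=20 h=5 v=20
  t=1 PE[0][0]: acc=20 h=5 v=20
— OS: 2×2; PE[0][0] trace:
  t=0 PE[0][0]: acc=20 h=5 v=4
  t=1 PE[0][0]: acc=50 h=6 v=5
— RS: 2×2; PE[0][0] trace:
  t=0 PE[0][0]: acc=20 h=20 v=4
  t=1 PE[0][0]: acc=40 h=40 v=8

dataflow = RS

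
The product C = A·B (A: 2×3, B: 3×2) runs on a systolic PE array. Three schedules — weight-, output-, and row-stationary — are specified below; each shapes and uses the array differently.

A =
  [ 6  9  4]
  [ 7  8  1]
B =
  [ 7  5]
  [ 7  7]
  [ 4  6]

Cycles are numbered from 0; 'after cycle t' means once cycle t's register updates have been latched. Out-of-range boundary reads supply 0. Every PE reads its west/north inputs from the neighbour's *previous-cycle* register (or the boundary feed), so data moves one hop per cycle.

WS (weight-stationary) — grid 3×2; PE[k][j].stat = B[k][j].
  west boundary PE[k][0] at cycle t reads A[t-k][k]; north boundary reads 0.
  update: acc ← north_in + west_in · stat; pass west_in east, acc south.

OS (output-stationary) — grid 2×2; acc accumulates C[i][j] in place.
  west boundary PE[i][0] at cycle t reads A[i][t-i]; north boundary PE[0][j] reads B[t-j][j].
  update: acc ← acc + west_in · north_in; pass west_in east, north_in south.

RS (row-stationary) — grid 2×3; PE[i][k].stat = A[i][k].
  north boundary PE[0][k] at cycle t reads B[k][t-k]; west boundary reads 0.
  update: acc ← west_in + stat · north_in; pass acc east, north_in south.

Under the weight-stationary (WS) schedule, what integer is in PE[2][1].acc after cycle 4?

WS (3×2). Following PE[2][1] plus its west/north inputs:
  after 0 — PE[1][1] acc=0, pass-E 0, pass-S 0
  after 0 — PE[2][0] acc=0, pass-E 0, pass-S 0
  after 0 — PE[2][1] acc=0, pass-E 0, pass-S 0
  after 1 — PE[1][1] acc=0, pass-E 0, pass-S 0
  after 1 — PE[2][0] acc=0, pass-E 0, pass-S 0
  after 1 — PE[2][1] acc=0, pass-E 0, pass-S 0
  after 2 — PE[1][1] acc=93, pass-E 9, pass-S 93
  after 2 — PE[2][0] acc=121, pass-E 4, pass-S 121
  after 2 — PE[2][1] acc=0, pass-E 0, pass-S 0
  after 3 — PE[1][1] acc=91, pass-E 8, pass-S 91
  after 3 — PE[2][0] acc=109, pass-E 1, pass-S 109
  after 3 — PE[2][1] acc=117, pass-E 4, pass-S 117
  after 4 — PE[1][1] acc=0, pass-E 0, pass-S 0
  after 4 — PE[2][0] acc=0, pass-E 0, pass-S 0
  after 4 — PE[2][1] acc=97, pass-E 1, pass-S 97

PE[2][1].acc = 97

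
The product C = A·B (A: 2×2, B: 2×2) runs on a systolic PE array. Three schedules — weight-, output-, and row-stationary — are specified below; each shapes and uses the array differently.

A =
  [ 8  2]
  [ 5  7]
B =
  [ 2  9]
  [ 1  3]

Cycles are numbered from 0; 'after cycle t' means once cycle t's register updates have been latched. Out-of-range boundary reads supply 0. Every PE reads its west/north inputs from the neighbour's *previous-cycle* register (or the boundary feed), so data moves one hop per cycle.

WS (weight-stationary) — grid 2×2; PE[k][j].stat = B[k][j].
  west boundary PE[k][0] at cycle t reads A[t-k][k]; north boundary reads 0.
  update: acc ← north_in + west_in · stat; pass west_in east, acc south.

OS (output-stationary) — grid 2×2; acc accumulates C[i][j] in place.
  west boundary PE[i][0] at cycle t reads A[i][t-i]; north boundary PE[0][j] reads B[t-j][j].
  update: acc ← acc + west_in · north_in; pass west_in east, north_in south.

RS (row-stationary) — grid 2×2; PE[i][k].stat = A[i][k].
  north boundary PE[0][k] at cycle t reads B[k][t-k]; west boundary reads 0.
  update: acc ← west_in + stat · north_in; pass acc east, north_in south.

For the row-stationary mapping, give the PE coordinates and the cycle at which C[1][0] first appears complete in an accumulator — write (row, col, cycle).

(row, col, cycle) = (1, 1, 2)

Under RS, C[1][0] lands at PE[1][1]:
  0: (1,1).acc=0  regs=<0,0>
  1: (1,1).acc=0  regs=<0,0>
  2: (1,1).acc=17  regs=<17,1>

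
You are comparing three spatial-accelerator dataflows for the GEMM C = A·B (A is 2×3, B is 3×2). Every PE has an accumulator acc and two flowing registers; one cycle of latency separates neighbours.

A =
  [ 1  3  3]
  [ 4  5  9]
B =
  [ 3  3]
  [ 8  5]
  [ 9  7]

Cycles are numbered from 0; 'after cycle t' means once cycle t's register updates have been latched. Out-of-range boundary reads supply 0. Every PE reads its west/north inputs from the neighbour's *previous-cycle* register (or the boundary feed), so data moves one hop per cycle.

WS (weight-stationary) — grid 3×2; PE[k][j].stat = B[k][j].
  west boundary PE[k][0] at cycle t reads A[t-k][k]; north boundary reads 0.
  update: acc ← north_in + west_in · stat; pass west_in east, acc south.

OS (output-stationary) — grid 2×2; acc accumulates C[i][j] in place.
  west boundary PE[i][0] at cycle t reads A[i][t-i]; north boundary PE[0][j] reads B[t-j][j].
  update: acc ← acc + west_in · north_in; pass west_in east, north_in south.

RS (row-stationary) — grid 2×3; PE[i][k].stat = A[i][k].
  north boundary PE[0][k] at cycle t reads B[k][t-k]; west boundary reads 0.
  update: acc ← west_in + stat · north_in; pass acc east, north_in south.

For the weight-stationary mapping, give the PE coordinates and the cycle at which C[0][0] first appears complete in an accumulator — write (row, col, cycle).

WS: C[0][0] accumulates in PE[2][0]:
  0: (2,0).acc=0  regs=<0,0>
  1: (2,0).acc=0  regs=<0,0>
  2: (2,0).acc=54  regs=<3,54>

(row, col, cycle) = (2, 0, 2)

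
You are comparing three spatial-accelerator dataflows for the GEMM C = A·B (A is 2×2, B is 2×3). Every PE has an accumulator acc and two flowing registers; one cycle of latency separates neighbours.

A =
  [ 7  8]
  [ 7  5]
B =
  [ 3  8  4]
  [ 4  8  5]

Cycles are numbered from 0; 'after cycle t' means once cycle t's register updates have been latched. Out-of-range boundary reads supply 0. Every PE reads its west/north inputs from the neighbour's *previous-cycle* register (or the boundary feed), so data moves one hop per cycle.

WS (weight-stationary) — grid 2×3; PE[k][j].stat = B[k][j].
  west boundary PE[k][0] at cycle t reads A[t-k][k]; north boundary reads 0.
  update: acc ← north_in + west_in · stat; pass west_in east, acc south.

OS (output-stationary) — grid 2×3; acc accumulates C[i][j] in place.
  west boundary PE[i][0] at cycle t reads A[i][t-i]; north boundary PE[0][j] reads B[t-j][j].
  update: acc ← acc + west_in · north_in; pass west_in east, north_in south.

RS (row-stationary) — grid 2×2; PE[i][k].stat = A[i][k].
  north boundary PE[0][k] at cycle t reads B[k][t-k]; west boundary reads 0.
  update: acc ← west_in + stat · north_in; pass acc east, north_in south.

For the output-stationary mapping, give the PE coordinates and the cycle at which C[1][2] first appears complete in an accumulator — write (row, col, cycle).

(row, col, cycle) = (1, 2, 4)

OS — PE[1][2] is where C[1][2] collects:
  c0 r1c2: 0 / 0 / 0
  c1 r1c2: 0 / 0 / 0
  c2 r1c2: 0 / 0 / 0
  c3 r1c2: 28 / 7 / 4
  c4 r1c2: 53 / 5 / 5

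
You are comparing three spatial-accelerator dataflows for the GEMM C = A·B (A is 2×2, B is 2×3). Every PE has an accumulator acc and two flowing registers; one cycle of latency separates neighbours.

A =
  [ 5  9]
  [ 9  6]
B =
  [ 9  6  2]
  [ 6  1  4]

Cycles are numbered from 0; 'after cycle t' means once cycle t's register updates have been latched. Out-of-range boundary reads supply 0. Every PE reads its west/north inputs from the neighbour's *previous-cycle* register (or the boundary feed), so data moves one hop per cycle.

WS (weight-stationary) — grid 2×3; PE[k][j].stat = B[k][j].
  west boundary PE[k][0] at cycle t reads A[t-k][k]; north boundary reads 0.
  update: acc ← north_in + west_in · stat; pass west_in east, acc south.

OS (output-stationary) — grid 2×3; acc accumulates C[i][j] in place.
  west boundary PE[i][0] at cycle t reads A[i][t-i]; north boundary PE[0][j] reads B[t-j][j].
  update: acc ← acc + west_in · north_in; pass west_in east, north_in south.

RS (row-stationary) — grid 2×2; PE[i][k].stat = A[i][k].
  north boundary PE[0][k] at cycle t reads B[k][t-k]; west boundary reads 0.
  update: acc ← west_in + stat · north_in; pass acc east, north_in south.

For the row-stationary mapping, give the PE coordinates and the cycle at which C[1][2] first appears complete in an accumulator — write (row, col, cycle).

(row, col, cycle) = (1, 1, 4)

Under RS, C[1][2] lands at PE[1][1]:
  0: (1,1).acc=0  regs=<0,0>
  1: (1,1).acc=0  regs=<0,0>
  2: (1,1).acc=117  regs=<117,6>
  3: (1,1).acc=60  regs=<60,1>
  4: (1,1).acc=42  regs=<42,4>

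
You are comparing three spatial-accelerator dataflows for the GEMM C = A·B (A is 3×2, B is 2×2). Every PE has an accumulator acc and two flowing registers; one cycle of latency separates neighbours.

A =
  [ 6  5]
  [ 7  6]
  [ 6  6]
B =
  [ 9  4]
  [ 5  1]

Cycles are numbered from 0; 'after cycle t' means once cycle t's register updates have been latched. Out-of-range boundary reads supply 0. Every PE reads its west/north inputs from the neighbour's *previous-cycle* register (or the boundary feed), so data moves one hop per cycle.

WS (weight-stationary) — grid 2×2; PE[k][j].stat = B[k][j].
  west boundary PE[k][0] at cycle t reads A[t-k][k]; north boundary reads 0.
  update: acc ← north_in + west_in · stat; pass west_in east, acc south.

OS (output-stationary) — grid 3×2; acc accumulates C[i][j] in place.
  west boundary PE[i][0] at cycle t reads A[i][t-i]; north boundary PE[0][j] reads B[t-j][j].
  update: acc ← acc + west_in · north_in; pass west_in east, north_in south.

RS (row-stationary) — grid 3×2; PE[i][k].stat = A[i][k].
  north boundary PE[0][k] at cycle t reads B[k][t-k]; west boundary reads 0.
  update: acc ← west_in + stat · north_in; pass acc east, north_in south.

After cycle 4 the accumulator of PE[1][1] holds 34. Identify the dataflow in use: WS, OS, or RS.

dataflow = OS

WS (2×2 grid), PE[1][1]:
  c0 r1c1: 0 / 0 / 0
  c1 r1c1: 0 / 0 / 0
  c2 r1c1: 29 / 5 / 29
  c3 r1c1: 34 / 6 / 34
  c4 r1c1: 30 / 6 / 30
OS (3×2 grid), PE[1][1]:
  c0 r1c1: 0 / 0 / 0
  c1 r1c1: 0 / 0 / 0
  c2 r1c1: 28 / 7 / 4
  c3 r1c1: 34 / 6 / 1
  c4 r1c1: 34 / 0 / 0
RS (3×2 grid), PE[1][1]:
  c0 r1c1: 0 / 0 / 0
  c1 r1c1: 0 / 0 / 0
  c2 r1c1: 93 / 93 / 5
  c3 r1c1: 34 / 34 / 1
  c4 r1c1: 0 / 0 / 0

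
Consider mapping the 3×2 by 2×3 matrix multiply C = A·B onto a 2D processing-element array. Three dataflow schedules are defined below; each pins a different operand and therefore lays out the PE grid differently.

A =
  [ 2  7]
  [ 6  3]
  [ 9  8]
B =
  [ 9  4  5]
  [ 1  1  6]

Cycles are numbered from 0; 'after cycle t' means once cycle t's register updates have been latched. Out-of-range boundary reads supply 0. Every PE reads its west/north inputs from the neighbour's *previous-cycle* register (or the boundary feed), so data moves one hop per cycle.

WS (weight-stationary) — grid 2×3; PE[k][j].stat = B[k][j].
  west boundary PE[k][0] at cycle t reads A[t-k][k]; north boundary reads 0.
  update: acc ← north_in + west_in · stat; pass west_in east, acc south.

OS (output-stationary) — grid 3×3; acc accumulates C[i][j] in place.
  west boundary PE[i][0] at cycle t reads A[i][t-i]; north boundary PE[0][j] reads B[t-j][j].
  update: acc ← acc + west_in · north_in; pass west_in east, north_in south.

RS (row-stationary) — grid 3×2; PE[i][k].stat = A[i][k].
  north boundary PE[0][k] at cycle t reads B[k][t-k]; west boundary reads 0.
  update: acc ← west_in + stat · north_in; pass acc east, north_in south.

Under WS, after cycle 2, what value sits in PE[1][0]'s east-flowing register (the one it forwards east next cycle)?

register = 3

Tracing WS — 2×3 array, target PE[1][0]:
  step 0 · PE0,0: acc=18; fwd→2 fwd↓18
  step 0 · PE1,0: acc=0; fwd→0 fwd↓0
  step 1 · PE0,0: acc=54; fwd→6 fwd↓54
  step 1 · PE1,0: acc=25; fwd→7 fwd↓25
  step 2 · PE0,0: acc=81; fwd→9 fwd↓81
  step 2 · PE1,0: acc=57; fwd→3 fwd↓57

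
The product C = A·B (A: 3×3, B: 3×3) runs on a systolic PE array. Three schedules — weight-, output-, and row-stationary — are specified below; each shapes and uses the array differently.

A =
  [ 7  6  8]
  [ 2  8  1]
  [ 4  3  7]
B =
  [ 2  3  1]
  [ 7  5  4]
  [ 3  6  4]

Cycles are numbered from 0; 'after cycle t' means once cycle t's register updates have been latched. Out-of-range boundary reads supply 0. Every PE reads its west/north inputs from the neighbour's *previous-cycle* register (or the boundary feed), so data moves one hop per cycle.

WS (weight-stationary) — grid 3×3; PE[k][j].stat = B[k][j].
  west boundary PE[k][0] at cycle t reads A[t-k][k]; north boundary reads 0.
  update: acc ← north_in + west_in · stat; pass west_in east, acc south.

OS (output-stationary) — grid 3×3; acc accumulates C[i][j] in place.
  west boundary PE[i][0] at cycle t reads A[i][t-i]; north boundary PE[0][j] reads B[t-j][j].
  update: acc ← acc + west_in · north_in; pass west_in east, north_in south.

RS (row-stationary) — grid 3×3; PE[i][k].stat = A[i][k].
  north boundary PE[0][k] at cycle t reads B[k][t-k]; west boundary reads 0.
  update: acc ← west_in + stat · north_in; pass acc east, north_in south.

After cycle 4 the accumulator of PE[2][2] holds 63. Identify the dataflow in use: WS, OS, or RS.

dataflow = WS

WS (3×3 grid), PE[2][2]:
  step 0 · PE2,2: acc=0; fwd→0 fwd↓0
  step 1 · PE2,2: acc=0; fwd→0 fwd↓0
  step 2 · PE2,2: acc=0; fwd→0 fwd↓0
  step 3 · PE2,2: acc=0; fwd→0 fwd↓0
  step 4 · PE2,2: acc=63; fwd→8 fwd↓63
OS (3×3 grid), PE[2][2]:
  step 0 · PE2,2: acc=0; fwd→0 fwd↓0
  step 1 · PE2,2: acc=0; fwd→0 fwd↓0
  step 2 · PE2,2: acc=0; fwd→0 fwd↓0
  step 3 · PE2,2: acc=0; fwd→0 fwd↓0
  step 4 · PE2,2: acc=4; fwd→4 fwd↓1
RS (3×3 grid), PE[2][2]:
  step 0 · PE2,2: acc=0; fwd→0 fwd↓0
  step 1 · PE2,2: acc=0; fwd→0 fwd↓0
  step 2 · PE2,2: acc=0; fwd→0 fwd↓0
  step 3 · PE2,2: acc=0; fwd→0 fwd↓0
  step 4 · PE2,2: acc=50; fwd→50 fwd↓3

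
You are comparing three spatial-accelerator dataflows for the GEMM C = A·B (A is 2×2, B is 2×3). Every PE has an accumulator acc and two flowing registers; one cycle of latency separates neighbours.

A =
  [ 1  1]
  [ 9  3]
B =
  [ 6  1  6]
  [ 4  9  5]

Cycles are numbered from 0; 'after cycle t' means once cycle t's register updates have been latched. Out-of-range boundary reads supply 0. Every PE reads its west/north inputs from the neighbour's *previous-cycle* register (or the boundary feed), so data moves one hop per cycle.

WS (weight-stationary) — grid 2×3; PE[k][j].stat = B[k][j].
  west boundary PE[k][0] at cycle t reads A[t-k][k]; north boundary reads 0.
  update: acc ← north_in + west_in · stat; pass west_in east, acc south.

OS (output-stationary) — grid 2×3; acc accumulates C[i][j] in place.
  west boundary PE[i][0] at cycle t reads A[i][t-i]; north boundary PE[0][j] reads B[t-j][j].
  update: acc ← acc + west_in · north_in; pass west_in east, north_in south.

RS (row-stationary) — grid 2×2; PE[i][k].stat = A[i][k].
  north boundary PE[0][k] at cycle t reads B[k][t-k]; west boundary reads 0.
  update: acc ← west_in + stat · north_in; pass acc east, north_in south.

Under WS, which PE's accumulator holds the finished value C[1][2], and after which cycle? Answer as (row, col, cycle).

(row, col, cycle) = (1, 2, 4)

Under WS, C[1][2] lands at PE[1][2]:
  cycle 0: PE[1][2] → acc 0, east 0, south 0
  cycle 1: PE[1][2] → acc 0, east 0, south 0
  cycle 2: PE[1][2] → acc 0, east 0, south 0
  cycle 3: PE[1][2] → acc 11, east 1, south 11
  cycle 4: PE[1][2] → acc 69, east 3, south 69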